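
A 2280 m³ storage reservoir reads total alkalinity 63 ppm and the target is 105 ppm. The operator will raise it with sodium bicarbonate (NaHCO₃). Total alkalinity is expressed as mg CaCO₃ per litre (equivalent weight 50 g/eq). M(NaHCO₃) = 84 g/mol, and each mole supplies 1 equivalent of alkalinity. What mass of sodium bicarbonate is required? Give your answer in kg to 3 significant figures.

161 kg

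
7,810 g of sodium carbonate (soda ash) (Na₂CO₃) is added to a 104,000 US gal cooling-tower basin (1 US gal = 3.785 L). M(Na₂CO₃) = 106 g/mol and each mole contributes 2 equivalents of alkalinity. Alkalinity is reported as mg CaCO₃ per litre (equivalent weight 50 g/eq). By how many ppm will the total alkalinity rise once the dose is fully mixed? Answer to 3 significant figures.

Volume: 104,000 US gal × 3.785 L/gal = 393,640 L.
Moles of Na₂CO₃: 7,810 g ÷ 106 g/mol = 73.68 mol → 147.4 eq of alkalinity.
As CaCO₃: 147.4 eq × 50 g/eq = 7368 g.
Rise: 7368 g / 393,640 L × 1000 = 18.72 mg/L.

18.7 ppm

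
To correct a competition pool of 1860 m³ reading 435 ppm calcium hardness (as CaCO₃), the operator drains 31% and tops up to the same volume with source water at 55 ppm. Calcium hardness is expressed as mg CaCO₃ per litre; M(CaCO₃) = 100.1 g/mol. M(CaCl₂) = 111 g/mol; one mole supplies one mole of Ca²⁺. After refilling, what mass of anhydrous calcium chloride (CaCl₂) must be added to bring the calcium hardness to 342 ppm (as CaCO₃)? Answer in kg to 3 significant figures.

51.2 kg

Volume: 1860 m³ = 1,860,000 L.
After draining 31% and refilling: 435 × 0.69 + 55 × 0.31 = 317.2 ppm.
Deficit to target: 342 − 317.2 = 24.8 mg/L.
As CaCO₃: 24.8 mg/L × 1,860,000 L = 46,130 g; ÷ 100.1 = 460.8 mol Ca²⁺.
Mass: 460.8 × 111 = 51,150 g.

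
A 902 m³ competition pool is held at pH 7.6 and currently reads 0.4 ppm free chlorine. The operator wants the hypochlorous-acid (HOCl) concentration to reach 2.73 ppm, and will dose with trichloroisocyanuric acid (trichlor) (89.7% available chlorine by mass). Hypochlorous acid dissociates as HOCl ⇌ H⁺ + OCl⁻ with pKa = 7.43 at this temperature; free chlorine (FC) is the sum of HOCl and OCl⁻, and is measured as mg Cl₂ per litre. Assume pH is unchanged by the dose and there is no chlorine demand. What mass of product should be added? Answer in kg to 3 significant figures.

Volume: 902 m³ = 902,000 L.
[OCl⁻]/[HOCl] = 10^(pH − pKa) = 10^(7.6 − 7.43) = 1.479; fraction as HOCl = 1/(1 + 1.479) = 0.4034.
Free chlorine required for 2.73 ppm HOCl: 2.73 / 0.4034 = 6.768 ppm.
FC to add: 6.768 − 0.4 = 6.368 mg/L as Cl₂.
Cl₂ equivalent: 6.368 mg/L × 902,000 L = 5744 g.
Product at 89.7% available Cl: 5744 / 0.897 = 6403 g.

6.40 kg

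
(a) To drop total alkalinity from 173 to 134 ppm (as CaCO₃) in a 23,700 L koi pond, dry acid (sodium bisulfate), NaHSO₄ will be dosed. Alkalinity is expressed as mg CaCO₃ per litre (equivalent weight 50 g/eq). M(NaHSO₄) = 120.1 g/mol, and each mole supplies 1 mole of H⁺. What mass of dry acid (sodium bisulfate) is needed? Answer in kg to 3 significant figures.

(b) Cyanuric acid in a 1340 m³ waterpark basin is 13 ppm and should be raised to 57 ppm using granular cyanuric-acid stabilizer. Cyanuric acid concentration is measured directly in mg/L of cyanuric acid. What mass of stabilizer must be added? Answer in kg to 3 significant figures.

(a) 2.22 kg; (b) 59.0 kg

(a) Alkalinity to neutralize: (173 − 134) = 39 mg/L as CaCO₃ × 23,700 L = 924.3 g as CaCO₃.
(a) Equivalents of H⁺ required: 924.3 ÷ 50 g/eq = 18.49 eq = 18.49 mol NaHSO₄.
(a) Mass of NaHSO₄: 18.49 × 120.1 = 2220 g.

(b) Volume: 1340 m³ = 1,340,000 L.
(b) CYA to add: (57 − 13) = 44 mg/L × 1,340,000 L = 58,960 g cyanuric acid.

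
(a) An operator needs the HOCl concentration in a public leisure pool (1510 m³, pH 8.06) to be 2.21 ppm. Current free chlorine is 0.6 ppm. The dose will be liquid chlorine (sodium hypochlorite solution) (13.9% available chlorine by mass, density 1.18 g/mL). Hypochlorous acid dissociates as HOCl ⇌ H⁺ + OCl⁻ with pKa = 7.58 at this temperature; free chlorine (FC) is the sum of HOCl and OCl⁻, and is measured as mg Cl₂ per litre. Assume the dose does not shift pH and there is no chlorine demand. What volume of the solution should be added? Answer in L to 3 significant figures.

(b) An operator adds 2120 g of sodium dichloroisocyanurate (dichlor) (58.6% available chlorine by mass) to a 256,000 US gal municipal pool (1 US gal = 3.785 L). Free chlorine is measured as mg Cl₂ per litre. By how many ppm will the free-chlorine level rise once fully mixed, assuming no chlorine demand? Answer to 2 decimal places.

(a) Volume: 1510 m³ = 1,510,000 L.
(a) [OCl⁻]/[HOCl] = 10^(pH − pKa) = 10^(8.06 − 7.58) = 3.02; fraction as HOCl = 1/(1 + 3.02) = 0.2488.
(a) Free chlorine required for 2.21 ppm HOCl: 2.21 / 0.2488 = 8.884 ppm.
(a) FC to add: 8.884 − 0.6 = 8.284 mg/L as Cl₂.
(a) Cl₂ equivalent: 8.284 mg/L × 1,510,000 L = 12,510 g.
(a) Product at 13.9% available Cl: 12,510 / 0.139 = 89,990 g.
(a) Volume: 89,990 g ÷ 1.18 g/mL = 76,260 mL.

(b) Volume: 256,000 US gal × 3.785 L/gal = 968,960 L.
(b) Available chlorine delivered: 2120 g × 0.586 = 1242 g as Cl₂.
(b) Concentration rise: 1242 g / 968,960 L = 1.282 mg/L = 1.28 ppm.

(a) 76.3 L; (b) 1.28 ppm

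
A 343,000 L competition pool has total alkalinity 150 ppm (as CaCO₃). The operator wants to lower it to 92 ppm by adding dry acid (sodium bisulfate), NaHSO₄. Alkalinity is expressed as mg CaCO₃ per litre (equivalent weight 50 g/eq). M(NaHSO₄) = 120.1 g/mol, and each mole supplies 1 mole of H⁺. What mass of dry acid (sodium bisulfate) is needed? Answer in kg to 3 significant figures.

47.8 kg

Alkalinity to neutralize: (150 − 92) = 58 mg/L as CaCO₃ × 343,000 L = 19,890 g as CaCO₃.
Equivalents of H⁺ required: 19,890 ÷ 50 g/eq = 397.9 eq = 397.9 mol NaHSO₄.
Mass of NaHSO₄: 397.9 × 120.1 = 47,790 g.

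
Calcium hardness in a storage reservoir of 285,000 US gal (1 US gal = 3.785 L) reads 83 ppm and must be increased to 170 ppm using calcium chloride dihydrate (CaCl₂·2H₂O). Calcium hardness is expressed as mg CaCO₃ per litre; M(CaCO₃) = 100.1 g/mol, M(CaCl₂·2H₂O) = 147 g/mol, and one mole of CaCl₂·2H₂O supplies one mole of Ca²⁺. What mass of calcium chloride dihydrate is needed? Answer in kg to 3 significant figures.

138 kg

Volume: 285,000 US gal × 3.785 L/gal = 1,078,725 L.
Hardness to add: (170 − 83) = 87 mg/L as CaCO₃ × 1,078,725 L = 93,850 g as CaCO₃.
Moles of Ca²⁺ (1 mol Ca²⁺ ≡ 1 mol CaCO₃): 93,850 / 100.1 g/mol = 937.6 mol.
Mass of CaCl₂·2H₂O: 937.6 × 147 = 137,800 g.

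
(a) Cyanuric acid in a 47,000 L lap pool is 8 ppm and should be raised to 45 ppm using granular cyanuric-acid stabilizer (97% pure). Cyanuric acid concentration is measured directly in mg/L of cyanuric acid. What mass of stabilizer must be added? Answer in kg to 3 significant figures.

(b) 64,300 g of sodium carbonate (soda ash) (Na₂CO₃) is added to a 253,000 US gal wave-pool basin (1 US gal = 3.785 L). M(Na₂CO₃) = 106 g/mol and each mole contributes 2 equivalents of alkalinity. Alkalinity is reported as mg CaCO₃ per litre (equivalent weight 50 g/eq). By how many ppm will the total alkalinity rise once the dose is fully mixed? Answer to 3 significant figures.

(a) 1.79 kg; (b) 63.3 ppm

(a) CYA to add: (45 − 8) = 37 mg/L × 47,000 L = 1739 g cyanuric acid.
(a) At 97% purity: 1739 / 0.97 = 1793 g product.

(b) Volume: 253,000 US gal × 3.785 L/gal = 957,605 L.
(b) Moles of Na₂CO₃: 64,300 g ÷ 106 g/mol = 606.6 mol → 1213 eq of alkalinity.
(b) As CaCO₃: 1213 eq × 50 g/eq = 60,660 g.
(b) Rise: 60,660 g / 957,605 L × 1000 = 63.35 mg/L.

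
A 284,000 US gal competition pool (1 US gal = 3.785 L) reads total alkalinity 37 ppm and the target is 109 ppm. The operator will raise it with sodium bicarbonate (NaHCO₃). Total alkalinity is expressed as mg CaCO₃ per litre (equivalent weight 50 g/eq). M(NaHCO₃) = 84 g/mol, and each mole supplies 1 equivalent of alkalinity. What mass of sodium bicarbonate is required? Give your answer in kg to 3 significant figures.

130 kg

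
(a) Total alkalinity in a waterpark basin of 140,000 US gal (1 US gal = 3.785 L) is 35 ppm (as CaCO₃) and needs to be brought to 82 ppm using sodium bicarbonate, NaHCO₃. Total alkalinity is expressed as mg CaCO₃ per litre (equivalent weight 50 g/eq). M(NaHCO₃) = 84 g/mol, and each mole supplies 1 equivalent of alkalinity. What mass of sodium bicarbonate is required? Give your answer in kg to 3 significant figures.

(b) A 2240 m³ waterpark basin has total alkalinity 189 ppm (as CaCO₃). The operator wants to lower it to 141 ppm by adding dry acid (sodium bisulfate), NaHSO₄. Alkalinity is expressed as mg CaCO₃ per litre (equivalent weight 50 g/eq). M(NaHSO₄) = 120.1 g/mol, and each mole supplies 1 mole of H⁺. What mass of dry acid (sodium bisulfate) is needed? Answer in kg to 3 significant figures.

(a) Volume: 140,000 US gal × 3.785 L/gal = 529,900 L.
(a) Alkalinity to add: (82 − 35) = 47 mg/L as CaCO₃ × 529,900 L = 24,910 g as CaCO₃.
(a) Equivalents: 24,910 g ÷ 50 g/eq = 498.1 eq.
(a) NaHCO₃ supplies 1 eq per mole → 498.1 mol.
(a) Mass: 498.1 mol × 84 g/mol = 41,840 g.

(b) Volume: 2240 m³ = 2,240,000 L.
(b) Alkalinity to neutralize: (189 − 141) = 48 mg/L as CaCO₃ × 2,240,000 L = 107,500 g as CaCO₃.
(b) Equivalents of H⁺ required: 107,500 ÷ 50 g/eq = 2150 eq = 2150 mol NaHSO₄.
(b) Mass of NaHSO₄: 2150 × 120.1 = 258,300 g.

(a) 41.8 kg; (b) 258 kg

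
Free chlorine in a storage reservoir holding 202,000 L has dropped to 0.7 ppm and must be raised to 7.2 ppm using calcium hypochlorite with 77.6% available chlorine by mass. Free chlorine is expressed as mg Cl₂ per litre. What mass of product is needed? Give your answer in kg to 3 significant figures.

1.69 kg

Chlorine deficit: 7.2 − 0.7 = 6.5 ppm = 6.5 mg/L as Cl₂.
Cl₂ equivalent needed: 6.5 mg/L × 202,000 L = 1,313,000 mg = 1313 g.
Product at 77.6% available chlorine: 1313 / 0.776 = 1692 g.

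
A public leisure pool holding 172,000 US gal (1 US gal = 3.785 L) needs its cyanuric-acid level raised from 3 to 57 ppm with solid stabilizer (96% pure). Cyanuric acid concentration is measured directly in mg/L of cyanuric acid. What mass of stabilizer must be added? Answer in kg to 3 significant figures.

36.6 kg

Volume: 172,000 US gal × 3.785 L/gal = 651,020 L.
CYA to add: (57 − 3) = 54 mg/L × 651,020 L = 35,160 g cyanuric acid.
At 96% purity: 35,160 / 0.96 = 36,620 g product.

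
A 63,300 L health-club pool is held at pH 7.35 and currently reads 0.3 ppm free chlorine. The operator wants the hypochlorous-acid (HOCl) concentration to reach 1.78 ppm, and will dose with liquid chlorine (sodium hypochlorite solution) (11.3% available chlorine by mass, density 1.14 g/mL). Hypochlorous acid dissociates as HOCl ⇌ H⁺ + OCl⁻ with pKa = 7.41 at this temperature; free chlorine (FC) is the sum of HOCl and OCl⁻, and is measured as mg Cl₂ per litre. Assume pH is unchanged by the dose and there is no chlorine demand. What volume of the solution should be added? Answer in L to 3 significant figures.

1.49 L

[OCl⁻]/[HOCl] = 10^(pH − pKa) = 10^(7.35 − 7.41) = 0.871; fraction as HOCl = 1/(1 + 0.871) = 0.5345.
Free chlorine required for 1.78 ppm HOCl: 1.78 / 0.5345 = 3.33 ppm.
FC to add: 3.33 − 0.3 = 3.03 mg/L as Cl₂.
Cl₂ equivalent: 3.03 mg/L × 63,300 L = 191.8 g.
Product at 11.3% available Cl: 191.8 / 0.113 = 1698 g.
Volume: 1698 g ÷ 1.14 g/mL = 1489 mL.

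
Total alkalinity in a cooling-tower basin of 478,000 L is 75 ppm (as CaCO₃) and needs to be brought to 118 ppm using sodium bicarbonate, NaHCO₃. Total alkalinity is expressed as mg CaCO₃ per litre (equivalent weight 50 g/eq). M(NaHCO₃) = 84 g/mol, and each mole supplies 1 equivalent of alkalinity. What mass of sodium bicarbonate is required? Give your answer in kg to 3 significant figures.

Alkalinity to add: (118 − 75) = 43 mg/L as CaCO₃ × 478,000 L = 20,550 g as CaCO₃.
Equivalents: 20,550 g ÷ 50 g/eq = 411.1 eq.
NaHCO₃ supplies 1 eq per mole → 411.1 mol.
Mass: 411.1 mol × 84 g/mol = 34,530 g.

34.5 kg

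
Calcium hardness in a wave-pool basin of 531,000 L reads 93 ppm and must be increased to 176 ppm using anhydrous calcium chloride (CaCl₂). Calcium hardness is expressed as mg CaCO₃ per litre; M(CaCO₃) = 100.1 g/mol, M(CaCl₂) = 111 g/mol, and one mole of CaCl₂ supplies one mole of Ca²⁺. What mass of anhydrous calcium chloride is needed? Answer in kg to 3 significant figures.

Hardness to add: (176 − 93) = 83 mg/L as CaCO₃ × 531,000 L = 44,070 g as CaCO₃.
Moles of Ca²⁺ (1 mol Ca²⁺ ≡ 1 mol CaCO₃): 44,070 / 100.1 g/mol = 440.3 mol.
Mass of CaCl₂: 440.3 × 111 = 48,870 g.

48.9 kg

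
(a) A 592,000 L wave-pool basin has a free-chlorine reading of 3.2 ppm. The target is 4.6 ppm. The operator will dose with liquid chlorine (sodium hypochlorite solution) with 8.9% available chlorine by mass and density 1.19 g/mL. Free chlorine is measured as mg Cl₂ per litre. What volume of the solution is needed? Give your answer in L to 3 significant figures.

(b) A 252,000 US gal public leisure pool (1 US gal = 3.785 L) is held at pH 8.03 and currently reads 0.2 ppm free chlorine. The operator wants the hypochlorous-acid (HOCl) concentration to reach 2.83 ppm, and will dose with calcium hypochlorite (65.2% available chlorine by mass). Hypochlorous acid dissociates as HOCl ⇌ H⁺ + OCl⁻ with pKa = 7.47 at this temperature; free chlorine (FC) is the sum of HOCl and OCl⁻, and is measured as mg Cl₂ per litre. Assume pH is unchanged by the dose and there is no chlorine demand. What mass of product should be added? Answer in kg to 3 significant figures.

(a) 7.83 L; (b) 18.9 kg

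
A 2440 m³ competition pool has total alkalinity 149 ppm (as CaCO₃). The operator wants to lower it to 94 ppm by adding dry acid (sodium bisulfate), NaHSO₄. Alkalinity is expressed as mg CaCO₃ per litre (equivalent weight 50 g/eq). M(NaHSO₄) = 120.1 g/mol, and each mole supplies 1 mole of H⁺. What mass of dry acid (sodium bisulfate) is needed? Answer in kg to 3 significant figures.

322 kg

Volume: 2440 m³ = 2,440,000 L.
Alkalinity to neutralize: (149 − 94) = 55 mg/L as CaCO₃ × 2,440,000 L = 134,200 g as CaCO₃.
Equivalents of H⁺ required: 134,200 ÷ 50 g/eq = 2684 eq = 2684 mol NaHSO₄.
Mass of NaHSO₄: 2684 × 120.1 = 322,300 g.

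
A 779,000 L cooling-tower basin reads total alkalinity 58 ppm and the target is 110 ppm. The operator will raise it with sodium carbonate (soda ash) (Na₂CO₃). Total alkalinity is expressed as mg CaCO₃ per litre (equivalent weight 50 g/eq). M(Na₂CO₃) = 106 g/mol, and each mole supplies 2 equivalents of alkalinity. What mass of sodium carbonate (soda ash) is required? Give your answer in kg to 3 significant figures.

42.9 kg

Alkalinity to add: (110 − 58) = 52 mg/L as CaCO₃ × 779,000 L = 40,510 g as CaCO₃.
Equivalents: 40,510 g ÷ 50 g/eq = 810.2 eq.
Each mole of Na₂CO₃ supplies 2 eq, so 810.2 / 2 = 405.1 mol.
Mass: 405.1 mol × 106 g/mol = 42,940 g.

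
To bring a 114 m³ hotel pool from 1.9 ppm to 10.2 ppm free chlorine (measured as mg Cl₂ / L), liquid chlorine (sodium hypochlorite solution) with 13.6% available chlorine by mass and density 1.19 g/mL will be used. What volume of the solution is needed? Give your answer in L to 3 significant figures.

Volume: 114 m³ = 114,000 L.
Chlorine deficit: 10.2 − 1.9 = 8.3 ppm = 8.3 mg/L as Cl₂.
Cl₂ equivalent needed: 8.3 mg/L × 114,000 L = 946,200 mg = 946.2 g.
Product at 13.6% available chlorine: 946.2 / 0.136 = 6957 g.
Volume at density 1.19 g/mL: 6957 g ÷ 1.19 g/mL = 5847 mL.

5.85 L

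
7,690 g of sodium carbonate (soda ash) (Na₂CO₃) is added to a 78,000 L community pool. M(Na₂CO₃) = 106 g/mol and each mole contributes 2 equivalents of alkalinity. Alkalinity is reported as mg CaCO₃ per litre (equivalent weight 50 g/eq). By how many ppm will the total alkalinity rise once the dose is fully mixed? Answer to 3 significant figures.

Moles of Na₂CO₃: 7,690 g ÷ 106 g/mol = 72.55 mol → 145.1 eq of alkalinity.
As CaCO₃: 145.1 eq × 50 g/eq = 7255 g.
Rise: 7255 g / 78,000 L × 1000 = 93.01 mg/L.

93.0 ppm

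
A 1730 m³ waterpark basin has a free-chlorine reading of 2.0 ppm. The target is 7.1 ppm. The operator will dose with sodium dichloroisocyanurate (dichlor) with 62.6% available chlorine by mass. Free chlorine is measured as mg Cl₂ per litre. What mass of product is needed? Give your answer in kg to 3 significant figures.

14.1 kg

Volume: 1730 m³ = 1,730,000 L.
Chlorine deficit: 7.1 − 2.0 = 5.1 ppm = 5.1 mg/L as Cl₂.
Cl₂ equivalent needed: 5.1 mg/L × 1,730,000 L = 8,823,000 mg = 8823 g.
Product at 62.6% available chlorine: 8823 / 0.626 = 14,090 g.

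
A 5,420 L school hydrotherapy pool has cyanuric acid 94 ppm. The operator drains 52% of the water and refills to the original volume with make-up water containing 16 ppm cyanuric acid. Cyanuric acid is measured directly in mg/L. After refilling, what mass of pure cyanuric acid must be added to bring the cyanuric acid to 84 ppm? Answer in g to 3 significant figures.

166 g

After draining 52% and refilling: 94 × 0.48 + 16 × 0.52 = 53.44 ppm.
Deficit to target: 84 − 53.44 = 30.56 mg/L.
Mass: 30.56 mg/L × 5,420 L = 165.6 g cyanuric acid.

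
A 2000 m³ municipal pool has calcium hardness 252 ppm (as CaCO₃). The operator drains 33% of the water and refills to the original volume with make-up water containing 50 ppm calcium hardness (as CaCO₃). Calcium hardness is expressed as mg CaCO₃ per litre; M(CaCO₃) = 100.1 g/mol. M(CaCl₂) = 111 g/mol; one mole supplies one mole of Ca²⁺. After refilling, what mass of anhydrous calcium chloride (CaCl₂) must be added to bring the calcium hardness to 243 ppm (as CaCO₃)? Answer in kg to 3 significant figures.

128 kg

Volume: 2000 m³ = 2,000,000 L.
After draining 33% and refilling: 252 × 0.67 + 50 × 0.33 = 185.34 ppm.
Deficit to target: 243 − 185.34 = 57.66 mg/L.
As CaCO₃: 57.66 mg/L × 2,000,000 L = 115,300 g; ÷ 100.1 = 1152 mol Ca²⁺.
Mass: 1152 × 111 = 127,900 g.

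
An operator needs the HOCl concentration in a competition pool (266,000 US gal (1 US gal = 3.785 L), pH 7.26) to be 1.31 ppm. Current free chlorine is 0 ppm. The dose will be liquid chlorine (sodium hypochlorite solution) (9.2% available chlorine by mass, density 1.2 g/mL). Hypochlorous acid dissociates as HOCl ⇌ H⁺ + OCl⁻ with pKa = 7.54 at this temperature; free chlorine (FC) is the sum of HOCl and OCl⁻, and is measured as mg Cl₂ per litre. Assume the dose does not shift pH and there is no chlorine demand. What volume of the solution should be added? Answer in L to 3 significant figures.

18.2 L

Volume: 266,000 US gal × 3.785 L/gal = 1,006,810 L.
[OCl⁻]/[HOCl] = 10^(pH − pKa) = 10^(7.26 − 7.54) = 0.5248; fraction as HOCl = 1/(1 + 0.5248) = 0.6558.
Free chlorine required for 1.31 ppm HOCl: 1.31 / 0.6558 = 1.997 ppm.
FC to add: 1.997 − 0 = 1.997 mg/L as Cl₂.
Cl₂ equivalent: 1.997 mg/L × 1,006,810 L = 2011 g.
Product at 9.2% available Cl: 2011 / 0.092 = 21,860 g.
Volume: 21,860 g ÷ 1.2 g/mL = 18,220 mL.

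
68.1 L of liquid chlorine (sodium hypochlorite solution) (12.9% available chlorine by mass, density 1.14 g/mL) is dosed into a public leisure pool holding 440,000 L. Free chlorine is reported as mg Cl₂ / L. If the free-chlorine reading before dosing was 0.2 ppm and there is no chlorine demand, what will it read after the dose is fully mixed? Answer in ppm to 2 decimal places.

22.96 ppm

Mass of solution: 68.1 L × 1000 mL/L × 1.14 g/mL = 77,630 g.
Available chlorine delivered: 77,630 g × 0.129 = 10,010 g as Cl₂.
Concentration rise: 10,010 g / 440,000 L = 22.76 mg/L = 22.76 ppm.
Final FC: 0.2 + 22.76 = 22.96 ppm.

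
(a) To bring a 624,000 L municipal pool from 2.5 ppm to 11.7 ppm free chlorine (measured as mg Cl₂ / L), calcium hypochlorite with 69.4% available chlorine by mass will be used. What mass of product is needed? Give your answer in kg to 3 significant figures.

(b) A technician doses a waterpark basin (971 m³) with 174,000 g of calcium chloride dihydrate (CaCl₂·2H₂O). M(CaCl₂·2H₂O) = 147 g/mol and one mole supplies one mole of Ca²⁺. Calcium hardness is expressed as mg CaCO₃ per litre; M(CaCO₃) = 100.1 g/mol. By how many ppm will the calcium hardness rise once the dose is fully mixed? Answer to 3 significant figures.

(a) Chlorine deficit: 11.7 − 2.5 = 9.2 ppm = 9.2 mg/L as Cl₂.
(a) Cl₂ equivalent needed: 9.2 mg/L × 624,000 L = 5,741,000 mg = 5741 g.
(a) Product at 69.4% available chlorine: 5741 / 0.694 = 8272 g.

(b) Volume: 971 m³ = 971,000 L.
(b) Moles of Ca²⁺: 174,000 g ÷ 147 g/mol = 1184 mol.
(b) As CaCO₃: 1184 mol × 100.1 g/mol = 118,500 g.
(b) Rise: 118,500 g / 971,000 L × 1000 = 122 mg/L.

(a) 8.27 kg; (b) 122 ppm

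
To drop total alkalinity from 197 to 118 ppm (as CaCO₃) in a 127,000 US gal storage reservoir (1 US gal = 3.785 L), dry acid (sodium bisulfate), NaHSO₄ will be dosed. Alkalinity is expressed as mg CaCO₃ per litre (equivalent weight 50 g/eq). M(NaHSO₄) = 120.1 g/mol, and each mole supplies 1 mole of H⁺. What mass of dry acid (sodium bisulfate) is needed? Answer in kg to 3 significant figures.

91.2 kg

Volume: 127,000 US gal × 3.785 L/gal = 480,695 L.
Alkalinity to neutralize: (197 − 118) = 79 mg/L as CaCO₃ × 480,695 L = 37,970 g as CaCO₃.
Equivalents of H⁺ required: 37,970 ÷ 50 g/eq = 759.5 eq = 759.5 mol NaHSO₄.
Mass of NaHSO₄: 759.5 × 120.1 = 91,220 g.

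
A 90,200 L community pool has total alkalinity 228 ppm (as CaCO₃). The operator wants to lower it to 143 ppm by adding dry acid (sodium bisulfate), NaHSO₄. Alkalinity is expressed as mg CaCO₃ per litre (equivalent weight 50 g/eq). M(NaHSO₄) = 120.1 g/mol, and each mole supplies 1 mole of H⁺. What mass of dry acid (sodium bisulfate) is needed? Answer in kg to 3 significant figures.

Alkalinity to neutralize: (228 − 143) = 85 mg/L as CaCO₃ × 90,200 L = 7667 g as CaCO₃.
Equivalents of H⁺ required: 7667 ÷ 50 g/eq = 153.3 eq = 153.3 mol NaHSO₄.
Mass of NaHSO₄: 153.3 × 120.1 = 18,420 g.

18.4 kg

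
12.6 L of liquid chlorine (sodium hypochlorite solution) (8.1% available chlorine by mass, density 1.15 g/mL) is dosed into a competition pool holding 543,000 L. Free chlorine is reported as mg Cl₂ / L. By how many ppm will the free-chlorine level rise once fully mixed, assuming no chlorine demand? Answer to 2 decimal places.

2.16 ppm

Mass of solution: 12.6 L × 1000 mL/L × 1.15 g/mL = 14,490 g.
Available chlorine delivered: 14,490 g × 0.081 = 1174 g as Cl₂.
Concentration rise: 1174 g / 543,000 L = 2.161 mg/L = 2.16 ppm.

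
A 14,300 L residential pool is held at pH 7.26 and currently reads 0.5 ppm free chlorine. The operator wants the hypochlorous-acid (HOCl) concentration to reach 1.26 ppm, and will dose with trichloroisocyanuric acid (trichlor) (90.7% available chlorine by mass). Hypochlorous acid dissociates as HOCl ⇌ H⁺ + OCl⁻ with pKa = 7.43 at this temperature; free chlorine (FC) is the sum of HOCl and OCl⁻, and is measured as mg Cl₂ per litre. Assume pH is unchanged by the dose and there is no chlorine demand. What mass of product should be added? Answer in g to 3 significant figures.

[OCl⁻]/[HOCl] = 10^(pH − pKa) = 10^(7.26 − 7.43) = 0.6761; fraction as HOCl = 1/(1 + 0.6761) = 0.5966.
Free chlorine required for 1.26 ppm HOCl: 1.26 / 0.5966 = 2.112 ppm.
FC to add: 2.112 − 0.5 = 1.612 mg/L as Cl₂.
Cl₂ equivalent: 1.612 mg/L × 14,300 L = 23.05 g.
Product at 90.7% available Cl: 23.05 / 0.907 = 25.41 g.

25.4 g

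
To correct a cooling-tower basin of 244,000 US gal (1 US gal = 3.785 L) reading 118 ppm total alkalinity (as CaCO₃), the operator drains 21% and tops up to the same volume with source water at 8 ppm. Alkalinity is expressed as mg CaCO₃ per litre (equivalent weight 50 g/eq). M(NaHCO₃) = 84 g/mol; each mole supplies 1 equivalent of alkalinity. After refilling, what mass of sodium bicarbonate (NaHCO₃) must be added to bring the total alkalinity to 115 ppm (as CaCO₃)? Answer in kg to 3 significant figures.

31.2 kg

Volume: 244,000 US gal × 3.785 L/gal = 923,540 L.
After draining 21% and refilling: 118 × 0.79 + 8 × 0.21 = 94.9 ppm.
Deficit to target: 115 − 94.9 = 20.1 mg/L.
As CaCO₃: 20.1 mg/L × 923,540 L = 18,560 g; ÷ 50 g/eq ÷ 1 = 371.3 mol NaHCO₃.
Mass: 371.3 × 84 = 31,190 g.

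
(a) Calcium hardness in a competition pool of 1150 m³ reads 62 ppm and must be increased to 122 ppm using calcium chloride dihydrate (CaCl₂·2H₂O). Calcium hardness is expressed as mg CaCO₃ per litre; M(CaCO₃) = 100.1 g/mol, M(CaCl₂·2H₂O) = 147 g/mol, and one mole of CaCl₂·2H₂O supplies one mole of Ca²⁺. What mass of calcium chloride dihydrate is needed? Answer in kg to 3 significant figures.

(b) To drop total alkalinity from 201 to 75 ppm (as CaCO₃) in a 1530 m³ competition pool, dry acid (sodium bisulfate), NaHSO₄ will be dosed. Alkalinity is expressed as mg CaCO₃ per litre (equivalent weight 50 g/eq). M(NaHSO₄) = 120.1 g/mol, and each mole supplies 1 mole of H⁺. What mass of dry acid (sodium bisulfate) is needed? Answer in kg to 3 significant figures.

(a) 101 kg; (b) 463 kg

(a) Volume: 1150 m³ = 1,150,000 L.
(a) Hardness to add: (122 − 62) = 60 mg/L as CaCO₃ × 1,150,000 L = 69,000 g as CaCO₃.
(a) Moles of Ca²⁺ (1 mol Ca²⁺ ≡ 1 mol CaCO₃): 69,000 / 100.1 g/mol = 689.3 mol.
(a) Mass of CaCl₂·2H₂O: 689.3 × 147 = 101,300 g.

(b) Volume: 1530 m³ = 1,530,000 L.
(b) Alkalinity to neutralize: (201 − 75) = 126 mg/L as CaCO₃ × 1,530,000 L = 192,800 g as CaCO₃.
(b) Equivalents of H⁺ required: 192,800 ÷ 50 g/eq = 3856 eq = 3856 mol NaHSO₄.
(b) Mass of NaHSO₄: 3856 × 120.1 = 463,100 g.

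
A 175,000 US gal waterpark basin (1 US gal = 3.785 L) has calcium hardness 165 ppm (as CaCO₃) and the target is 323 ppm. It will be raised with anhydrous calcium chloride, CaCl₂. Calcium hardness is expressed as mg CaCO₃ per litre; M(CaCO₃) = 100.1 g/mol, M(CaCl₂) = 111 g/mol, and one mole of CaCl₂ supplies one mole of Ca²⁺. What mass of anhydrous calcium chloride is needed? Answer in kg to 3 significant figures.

116 kg

Volume: 175,000 US gal × 3.785 L/gal = 662,375 L.
Hardness to add: (323 − 165) = 158 mg/L as CaCO₃ × 662,375 L = 104,700 g as CaCO₃.
Moles of Ca²⁺ (1 mol Ca²⁺ ≡ 1 mol CaCO₃): 104,700 / 100.1 g/mol = 1046 mol.
Mass of CaCl₂: 1046 × 111 = 116,100 g.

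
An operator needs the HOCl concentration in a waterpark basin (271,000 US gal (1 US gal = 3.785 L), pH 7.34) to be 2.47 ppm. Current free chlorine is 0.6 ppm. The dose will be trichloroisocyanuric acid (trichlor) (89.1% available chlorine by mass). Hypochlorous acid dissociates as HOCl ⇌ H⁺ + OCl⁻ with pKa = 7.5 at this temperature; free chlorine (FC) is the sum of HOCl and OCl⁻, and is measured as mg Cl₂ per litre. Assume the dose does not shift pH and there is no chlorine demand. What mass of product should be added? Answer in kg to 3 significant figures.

Volume: 271,000 US gal × 3.785 L/gal = 1,025,735 L.
[OCl⁻]/[HOCl] = 10^(pH − pKa) = 10^(7.34 − 7.5) = 0.6918; fraction as HOCl = 1/(1 + 0.6918) = 0.5911.
Free chlorine required for 2.47 ppm HOCl: 2.47 / 0.5911 = 4.179 ppm.
FC to add: 4.179 − 0.6 = 3.579 mg/L as Cl₂.
Cl₂ equivalent: 3.579 mg/L × 1,025,735 L = 3671 g.
Product at 89.1% available Cl: 3671 / 0.891 = 4120 g.

4.12 kg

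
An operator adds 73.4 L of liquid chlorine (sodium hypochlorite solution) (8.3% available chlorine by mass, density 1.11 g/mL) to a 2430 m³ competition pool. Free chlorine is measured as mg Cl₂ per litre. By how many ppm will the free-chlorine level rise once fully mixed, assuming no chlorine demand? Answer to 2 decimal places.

Volume: 2430 m³ = 2,430,000 L.
Mass of solution: 73.4 L × 1000 mL/L × 1.11 g/mL = 81,470 g.
Available chlorine delivered: 81,470 g × 0.083 = 6762 g as Cl₂.
Concentration rise: 6762 g / 2,430,000 L = 2.783 mg/L = 2.78 ppm.

2.78 ppm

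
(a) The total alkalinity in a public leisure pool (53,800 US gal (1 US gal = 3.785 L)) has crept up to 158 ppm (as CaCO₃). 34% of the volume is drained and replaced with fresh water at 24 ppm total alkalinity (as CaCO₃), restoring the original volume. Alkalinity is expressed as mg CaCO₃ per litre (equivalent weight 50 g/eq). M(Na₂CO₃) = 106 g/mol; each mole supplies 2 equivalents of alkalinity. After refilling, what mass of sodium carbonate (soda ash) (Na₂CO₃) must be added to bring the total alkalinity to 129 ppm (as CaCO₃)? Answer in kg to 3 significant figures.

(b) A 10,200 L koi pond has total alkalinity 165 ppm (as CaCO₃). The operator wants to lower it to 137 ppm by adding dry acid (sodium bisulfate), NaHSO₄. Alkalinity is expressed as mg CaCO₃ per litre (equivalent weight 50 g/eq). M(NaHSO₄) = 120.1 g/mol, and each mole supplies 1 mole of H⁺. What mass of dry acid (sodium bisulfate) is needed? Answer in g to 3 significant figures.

(a) 3.57 kg; (b) 686 g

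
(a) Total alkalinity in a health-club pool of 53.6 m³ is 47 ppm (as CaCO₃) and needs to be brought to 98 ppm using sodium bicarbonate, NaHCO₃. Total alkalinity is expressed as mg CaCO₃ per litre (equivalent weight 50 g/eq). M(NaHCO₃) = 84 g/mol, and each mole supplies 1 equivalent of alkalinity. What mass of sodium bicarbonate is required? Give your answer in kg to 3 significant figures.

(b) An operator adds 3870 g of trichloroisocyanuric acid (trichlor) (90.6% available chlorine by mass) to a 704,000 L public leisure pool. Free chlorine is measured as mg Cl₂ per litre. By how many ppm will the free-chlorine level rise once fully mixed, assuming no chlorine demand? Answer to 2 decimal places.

(a) Volume: 53.6 m³ = 53,600 L.
(a) Alkalinity to add: (98 − 47) = 51 mg/L as CaCO₃ × 53,600 L = 2734 g as CaCO₃.
(a) Equivalents: 2734 g ÷ 50 g/eq = 54.67 eq.
(a) NaHCO₃ supplies 1 eq per mole → 54.67 mol.
(a) Mass: 54.67 mol × 84 g/mol = 4592 g.

(b) Available chlorine delivered: 3870 g × 0.906 = 3506 g as Cl₂.
(b) Concentration rise: 3506 g / 704,000 L = 4.98 mg/L = 4.98 ppm.

(a) 4.59 kg; (b) 4.98 ppm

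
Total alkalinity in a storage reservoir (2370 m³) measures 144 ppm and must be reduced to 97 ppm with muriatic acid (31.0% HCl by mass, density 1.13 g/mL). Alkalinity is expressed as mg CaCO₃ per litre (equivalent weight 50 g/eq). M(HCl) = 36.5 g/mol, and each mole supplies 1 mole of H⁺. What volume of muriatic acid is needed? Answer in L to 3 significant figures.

232 L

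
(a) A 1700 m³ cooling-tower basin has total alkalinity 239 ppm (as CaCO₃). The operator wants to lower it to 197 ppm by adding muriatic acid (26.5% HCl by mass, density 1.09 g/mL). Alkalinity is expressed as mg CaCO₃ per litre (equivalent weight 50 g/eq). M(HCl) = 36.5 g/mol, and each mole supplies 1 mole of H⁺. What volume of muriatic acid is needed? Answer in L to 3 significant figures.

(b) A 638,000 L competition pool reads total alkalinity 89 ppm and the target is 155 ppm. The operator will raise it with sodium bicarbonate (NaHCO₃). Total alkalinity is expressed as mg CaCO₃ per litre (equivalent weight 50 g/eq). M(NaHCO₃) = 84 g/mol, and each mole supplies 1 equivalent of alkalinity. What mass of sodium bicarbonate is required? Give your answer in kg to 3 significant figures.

(a) 180 L; (b) 70.7 kg

(a) Volume: 1700 m³ = 1,700,000 L.
(a) Alkalinity to neutralize: (239 − 197) = 42 mg/L as CaCO₃ × 1,700,000 L = 71,400 g as CaCO₃.
(a) Equivalents of H⁺ required: 71,400 ÷ 50 g/eq = 1428 eq = 1428 mol HCl.
(a) Mass of HCl: 1428 × 36.5 = 52,120 g.
(a) Mass of 26.5% solution: 52,120 / 0.265 = 196,700 g.
(a) Volume: 196,700 g ÷ 1.09 g/mL = 180,400 mL.

(b) Alkalinity to add: (155 − 89) = 66 mg/L as CaCO₃ × 638,000 L = 42,110 g as CaCO₃.
(b) Equivalents: 42,110 g ÷ 50 g/eq = 842.2 eq.
(b) NaHCO₃ supplies 1 eq per mole → 842.2 mol.
(b) Mass: 842.2 mol × 84 g/mol = 70,740 g.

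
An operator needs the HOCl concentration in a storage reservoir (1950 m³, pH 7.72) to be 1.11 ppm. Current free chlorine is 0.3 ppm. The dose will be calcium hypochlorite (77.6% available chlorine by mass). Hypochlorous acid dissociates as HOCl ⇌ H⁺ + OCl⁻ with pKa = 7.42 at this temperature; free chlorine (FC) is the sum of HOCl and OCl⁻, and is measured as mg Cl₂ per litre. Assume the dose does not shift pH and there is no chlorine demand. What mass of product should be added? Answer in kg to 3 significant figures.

7.60 kg

Volume: 1950 m³ = 1,950,000 L.
[OCl⁻]/[HOCl] = 10^(pH − pKa) = 10^(7.72 − 7.42) = 1.995; fraction as HOCl = 1/(1 + 1.995) = 0.3339.
Free chlorine required for 1.11 ppm HOCl: 1.11 / 0.3339 = 3.325 ppm.
FC to add: 3.325 − 0.3 = 3.025 mg/L as Cl₂.
Cl₂ equivalent: 3.025 mg/L × 1,950,000 L = 5898 g.
Product at 77.6% available Cl: 5898 / 0.776 = 7601 g.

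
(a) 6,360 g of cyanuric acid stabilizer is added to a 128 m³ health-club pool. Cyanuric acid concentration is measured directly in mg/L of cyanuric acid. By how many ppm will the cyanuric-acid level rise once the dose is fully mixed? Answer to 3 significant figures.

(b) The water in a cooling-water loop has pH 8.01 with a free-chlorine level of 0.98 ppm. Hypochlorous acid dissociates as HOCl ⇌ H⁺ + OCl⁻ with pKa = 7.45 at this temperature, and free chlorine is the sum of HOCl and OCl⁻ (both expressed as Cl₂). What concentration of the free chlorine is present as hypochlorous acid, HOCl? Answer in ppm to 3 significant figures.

(a) 49.7 ppm; (b) 0.212 ppm

(a) Volume: 128 m³ = 128,000 L.
(a) Rise: 6,360 g / 128,000 L × 1000 = 49.69 mg/L.

(b) [OCl⁻]/[HOCl] = 10^(pH − pKa) = 10^(8.01 − 7.45) = 10^0.56 = 3.631.
(b) Fraction as HOCl = 1 / (1 + 3.631) = 0.2159.
(b) HOCl = 0.2159 × 0.98 ppm = 0.2116 ppm.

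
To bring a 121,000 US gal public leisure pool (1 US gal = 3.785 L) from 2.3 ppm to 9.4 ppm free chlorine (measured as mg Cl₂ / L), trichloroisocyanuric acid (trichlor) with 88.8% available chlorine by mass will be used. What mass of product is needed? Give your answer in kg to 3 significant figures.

Volume: 121,000 US gal × 3.785 L/gal = 457,985 L.
Chlorine deficit: 9.4 − 2.3 = 7.1 ppm = 7.1 mg/L as Cl₂.
Cl₂ equivalent needed: 7.1 mg/L × 457,985 L = 3,252,000 mg = 3252 g.
Product at 88.8% available chlorine: 3252 / 0.888 = 3662 g.

3.66 kg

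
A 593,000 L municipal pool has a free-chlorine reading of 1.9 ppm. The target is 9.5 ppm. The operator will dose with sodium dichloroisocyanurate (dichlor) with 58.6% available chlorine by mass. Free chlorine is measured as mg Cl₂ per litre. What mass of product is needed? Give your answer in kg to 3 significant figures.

Chlorine deficit: 9.5 − 1.9 = 7.6 ppm = 7.6 mg/L as Cl₂.
Cl₂ equivalent needed: 7.6 mg/L × 593,000 L = 4,507,000 mg = 4507 g.
Product at 58.6% available chlorine: 4507 / 0.586 = 7691 g.

7.69 kg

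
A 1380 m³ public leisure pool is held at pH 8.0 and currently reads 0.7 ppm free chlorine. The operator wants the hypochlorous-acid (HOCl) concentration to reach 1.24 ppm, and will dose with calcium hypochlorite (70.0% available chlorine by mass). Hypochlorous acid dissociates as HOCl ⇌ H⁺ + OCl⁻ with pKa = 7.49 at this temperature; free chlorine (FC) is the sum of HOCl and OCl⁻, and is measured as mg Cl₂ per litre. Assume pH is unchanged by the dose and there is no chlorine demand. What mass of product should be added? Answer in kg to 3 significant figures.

Volume: 1380 m³ = 1,380,000 L.
[OCl⁻]/[HOCl] = 10^(pH − pKa) = 10^(8.0 − 7.49) = 3.236; fraction as HOCl = 1/(1 + 3.236) = 0.2361.
Free chlorine required for 1.24 ppm HOCl: 1.24 / 0.2361 = 5.253 ppm.
FC to add: 5.253 − 0.7 = 4.553 mg/L as Cl₂.
Cl₂ equivalent: 4.553 mg/L × 1,380,000 L = 6283 g.
Product at 70.0% available Cl: 6283 / 0.7 = 8975 g.

8.98 kg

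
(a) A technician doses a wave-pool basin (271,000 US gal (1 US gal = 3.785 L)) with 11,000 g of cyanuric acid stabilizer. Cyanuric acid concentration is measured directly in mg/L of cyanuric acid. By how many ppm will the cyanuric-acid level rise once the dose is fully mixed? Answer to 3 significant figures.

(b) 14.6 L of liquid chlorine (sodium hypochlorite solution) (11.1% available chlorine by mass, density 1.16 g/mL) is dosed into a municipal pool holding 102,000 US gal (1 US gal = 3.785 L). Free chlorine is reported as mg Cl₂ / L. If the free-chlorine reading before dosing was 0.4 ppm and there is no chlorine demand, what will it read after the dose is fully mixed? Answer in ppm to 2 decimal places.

(a) Volume: 271,000 US gal × 3.785 L/gal = 1,025,735 L.
(a) Rise: 11,000 g / 1,025,735 L × 1000 = 10.72 mg/L.

(b) Volume: 102,000 US gal × 3.785 L/gal = 386,070 L.
(b) Mass of solution: 14.6 L × 1000 mL/L × 1.16 g/mL = 16,940 g.
(b) Available chlorine delivered: 16,940 g × 0.111 = 1880 g as Cl₂.
(b) Concentration rise: 1880 g / 386,070 L = 4.869 mg/L = 4.87 ppm.
(b) Final FC: 0.4 + 4.87 = 5.27 ppm.

(a) 10.7 ppm; (b) 5.27 ppm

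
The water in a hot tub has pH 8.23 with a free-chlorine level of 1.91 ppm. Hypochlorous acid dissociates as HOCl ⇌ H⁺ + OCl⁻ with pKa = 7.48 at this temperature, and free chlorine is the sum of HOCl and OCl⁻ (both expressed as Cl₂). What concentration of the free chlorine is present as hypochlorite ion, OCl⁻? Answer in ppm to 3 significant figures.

[OCl⁻]/[HOCl] = 10^(pH − pKa) = 10^(8.23 − 7.48) = 10^0.75 = 5.623.
Fraction as HOCl = 1 / (1 + 5.623) = 0.151.
OCl⁻ = (1 − 0.151) × 1.91 ppm = 1.622 ppm.

1.62 ppm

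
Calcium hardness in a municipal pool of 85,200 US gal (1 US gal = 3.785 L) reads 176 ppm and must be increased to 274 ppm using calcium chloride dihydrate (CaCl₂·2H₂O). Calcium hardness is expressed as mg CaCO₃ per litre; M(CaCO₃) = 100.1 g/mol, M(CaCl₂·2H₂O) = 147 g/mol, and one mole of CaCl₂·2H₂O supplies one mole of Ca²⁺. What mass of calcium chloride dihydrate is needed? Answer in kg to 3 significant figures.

Volume: 85,200 US gal × 3.785 L/gal = 322,482 L.
Hardness to add: (274 − 176) = 98 mg/L as CaCO₃ × 322,482 L = 31,600 g as CaCO₃.
Moles of Ca²⁺ (1 mol Ca²⁺ ≡ 1 mol CaCO₃): 31,600 / 100.1 g/mol = 315.7 mol.
Mass of CaCl₂·2H₂O: 315.7 × 147 = 46,410 g.

46.4 kg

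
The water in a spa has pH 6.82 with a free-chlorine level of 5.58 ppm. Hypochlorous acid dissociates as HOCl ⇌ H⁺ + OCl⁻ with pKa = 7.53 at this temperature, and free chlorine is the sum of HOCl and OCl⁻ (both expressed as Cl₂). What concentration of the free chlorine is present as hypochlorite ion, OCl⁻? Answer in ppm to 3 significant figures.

[OCl⁻]/[HOCl] = 10^(pH − pKa) = 10^(6.82 − 7.53) = 10^-0.71 = 0.195.
Fraction as HOCl = 1 / (1 + 0.195) = 0.8368.
OCl⁻ = (1 − 0.8368) × 5.58 ppm = 0.9105 ppm.

0.910 ppm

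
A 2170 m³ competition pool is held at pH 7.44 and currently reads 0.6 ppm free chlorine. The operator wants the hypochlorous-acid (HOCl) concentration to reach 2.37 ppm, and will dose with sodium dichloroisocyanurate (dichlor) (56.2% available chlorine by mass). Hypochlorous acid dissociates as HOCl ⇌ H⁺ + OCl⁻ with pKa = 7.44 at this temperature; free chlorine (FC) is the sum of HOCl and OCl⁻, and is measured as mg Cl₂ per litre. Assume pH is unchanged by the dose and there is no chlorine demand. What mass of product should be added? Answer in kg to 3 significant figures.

Volume: 2170 m³ = 2,170,000 L.
[OCl⁻]/[HOCl] = 10^(pH − pKa) = 10^(7.44 − 7.44) = 1; fraction as HOCl = 1/(1 + 1) = 0.5.
Free chlorine required for 2.37 ppm HOCl: 2.37 / 0.5 = 4.74 ppm.
FC to add: 4.74 − 0.6 = 4.14 mg/L as Cl₂.
Cl₂ equivalent: 4.14 mg/L × 2,170,000 L = 8984 g.
Product at 56.2% available Cl: 8984 / 0.562 = 15,990 g.

16.0 kg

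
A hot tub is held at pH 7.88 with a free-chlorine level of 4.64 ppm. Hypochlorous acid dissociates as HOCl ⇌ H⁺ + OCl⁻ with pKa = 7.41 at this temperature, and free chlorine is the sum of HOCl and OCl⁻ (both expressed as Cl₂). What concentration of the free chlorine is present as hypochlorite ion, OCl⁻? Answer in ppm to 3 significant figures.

3.47 ppm

[OCl⁻]/[HOCl] = 10^(pH − pKa) = 10^(7.88 − 7.41) = 10^0.47 = 2.951.
Fraction as HOCl = 1 / (1 + 2.951) = 0.2531.
OCl⁻ = (1 − 0.2531) × 4.64 ppm = 3.466 ppm.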